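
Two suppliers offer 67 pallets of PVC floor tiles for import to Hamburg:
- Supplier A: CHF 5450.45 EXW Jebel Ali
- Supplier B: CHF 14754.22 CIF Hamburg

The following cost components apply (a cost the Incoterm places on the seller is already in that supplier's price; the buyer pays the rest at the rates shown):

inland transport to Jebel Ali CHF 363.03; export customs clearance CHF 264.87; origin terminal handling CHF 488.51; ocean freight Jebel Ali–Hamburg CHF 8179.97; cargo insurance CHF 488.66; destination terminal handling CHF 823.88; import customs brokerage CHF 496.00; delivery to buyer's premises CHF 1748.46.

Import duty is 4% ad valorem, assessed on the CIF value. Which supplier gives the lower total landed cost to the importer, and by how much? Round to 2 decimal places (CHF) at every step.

Supplier A (EXW):
CIF value = EXW price + inland to port + export clearance + origin terminal + freight + insurance = 5450.45 + 363.03 + 264.87 + 488.51 + 8179.97 + 488.66 = 15235.49
Import duty = 15235.49 × 4% = 609.42
Buyer bears (A): 363.03 + 264.87 + 488.51 + 8179.97 + 488.66 + 823.88 + 496.00 + 1748.46 = 12853.38
Landed cost (A) = invoice 5450.45 + 12853.38 + duty 609.42 = 18913.25
Supplier B (CIF):
The CIF price already equals the CIF value: 14754.22
Import duty = 14754.22 × 4% = 590.17
Buyer bears (B): 823.88 + 496.00 + 1748.46 = 3068.34
Landed cost (B) = invoice 14754.22 + 3068.34 + duty 590.17 = 18412.73
Difference = |18913.25 − 18412.73| = 500.52

Supplier B is cheaper by CHF 500.52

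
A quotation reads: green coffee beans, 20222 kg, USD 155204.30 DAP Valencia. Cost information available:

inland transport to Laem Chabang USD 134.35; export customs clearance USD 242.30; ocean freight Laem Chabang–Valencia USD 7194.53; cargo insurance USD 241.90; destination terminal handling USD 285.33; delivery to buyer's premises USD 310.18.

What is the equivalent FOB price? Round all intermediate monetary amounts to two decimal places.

FOB price: USD 147172.36

Not relevant to the conversion: inland to port, export clearance — on the seller under both DAP and FOB; already in the DAP price and stays in the FOB price.
From DAP to FOB, the seller no longer bears: freight, insurance, destination terminal, delivery.
FOB price = 155204.30 − 7194.53 − 241.90 − 285.33 − 310.18 = 147172.36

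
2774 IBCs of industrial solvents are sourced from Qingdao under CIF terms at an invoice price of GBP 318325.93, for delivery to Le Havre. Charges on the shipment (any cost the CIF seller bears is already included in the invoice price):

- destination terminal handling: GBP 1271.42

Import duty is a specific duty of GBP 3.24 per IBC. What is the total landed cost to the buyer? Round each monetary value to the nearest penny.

CIF: the seller pays costs through ocean freight and marine insurance to the destination port.
The CIF price already equals the CIF value: 318325.93
Import duty = 2774 × 3.24 = 8987.76
Buyer bears: destination terminal 1271.42 + duty 8987.76 = 10259.18
Landed cost = invoice 318325.93 + 10259.18 = 328585.11

Total landed cost: GBP 328585.11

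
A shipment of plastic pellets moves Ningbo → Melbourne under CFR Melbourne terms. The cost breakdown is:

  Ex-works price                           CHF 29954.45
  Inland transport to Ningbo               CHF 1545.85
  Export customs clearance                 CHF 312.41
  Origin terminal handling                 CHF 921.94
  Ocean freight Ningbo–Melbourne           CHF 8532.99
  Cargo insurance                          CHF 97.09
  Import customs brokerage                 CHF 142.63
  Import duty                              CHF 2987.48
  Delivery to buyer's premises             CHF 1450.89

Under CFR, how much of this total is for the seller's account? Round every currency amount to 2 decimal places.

Seller's account: CHF 41267.64

CFR: the seller pays costs through ocean freight to the destination port, but not insurance.
Seller's account: goods 29954.45 + inland to port 1545.85 + export clearance 312.41 + origin terminal 921.94 + freight 8532.99 = 41267.64
Buyer's account: insurance 97.09 + brokerage 142.63 + duty 2987.48 + delivery 1450.89 = 4678.09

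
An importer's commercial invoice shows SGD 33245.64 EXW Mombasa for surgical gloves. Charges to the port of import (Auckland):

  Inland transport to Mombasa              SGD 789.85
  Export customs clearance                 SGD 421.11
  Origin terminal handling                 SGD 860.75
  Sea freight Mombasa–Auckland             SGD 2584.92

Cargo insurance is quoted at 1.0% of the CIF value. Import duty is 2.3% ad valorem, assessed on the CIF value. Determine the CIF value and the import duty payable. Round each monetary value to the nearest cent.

Let C be the CIF value. C = EXW price + pre-shipment costs + freight + 1.0% × C
C − 1.0% × C = 33245.64 + 789.85 + 421.11 + 860.75 + 2584.92
0.99 × C = 37902.27
C = 37902.27 / 0.99 = 38285.12
Insurance premium = 1.0% × 38285.12 = 382.85
Import duty = 38285.12 × 2.3% = 880.56

CIF value: SGD 38285.12; import duty: SGD 880.56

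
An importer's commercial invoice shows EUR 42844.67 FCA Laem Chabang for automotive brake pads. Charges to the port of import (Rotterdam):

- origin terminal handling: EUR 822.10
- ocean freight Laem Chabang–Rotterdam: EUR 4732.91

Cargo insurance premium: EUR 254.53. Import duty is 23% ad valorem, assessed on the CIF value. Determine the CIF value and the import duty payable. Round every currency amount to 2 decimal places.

CIF = FCA price + pre-shipment costs + freight + insurance
CIF = 42844.67 + 822.10 + 4732.91 + 254.53 = 48654.21
Import duty = 48654.21 × 23% = 11190.47

CIF value: EUR 48654.21; import duty: EUR 11190.47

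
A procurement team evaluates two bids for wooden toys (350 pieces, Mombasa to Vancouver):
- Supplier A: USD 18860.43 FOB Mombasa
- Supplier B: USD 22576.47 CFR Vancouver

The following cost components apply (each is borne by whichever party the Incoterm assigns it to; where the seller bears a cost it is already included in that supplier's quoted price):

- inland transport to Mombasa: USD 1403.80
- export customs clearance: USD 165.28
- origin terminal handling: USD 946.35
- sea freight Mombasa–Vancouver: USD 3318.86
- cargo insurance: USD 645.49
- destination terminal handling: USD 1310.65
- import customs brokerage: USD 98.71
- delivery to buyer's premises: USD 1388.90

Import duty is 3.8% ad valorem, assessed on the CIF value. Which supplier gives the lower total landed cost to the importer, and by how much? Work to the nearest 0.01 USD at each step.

Supplier A (FOB):
CIF value = FOB price + freight + insurance = 18860.43 + 3318.86 + 645.49 = 22824.78
Import duty = 22824.78 × 3.8% = 867.34
Buyer bears (A): 3318.86 + 645.49 + 1310.65 + 98.71 + 1388.90 = 6762.61
Landed cost (A) = invoice 18860.43 + 6762.61 + duty 867.34 = 26490.38
Supplier B (CFR):
CIF value = CFR price + insurance = 22576.47 + 645.49 = 23221.96
Import duty = 23221.96 × 3.8% = 882.43
Buyer bears (B): 645.49 + 1310.65 + 98.71 + 1388.90 = 3443.75
Landed cost (B) = invoice 22576.47 + 3443.75 + duty 882.43 = 26902.65
Difference = |26490.38 − 26902.65| = 412.27

Supplier A is cheaper by USD 412.27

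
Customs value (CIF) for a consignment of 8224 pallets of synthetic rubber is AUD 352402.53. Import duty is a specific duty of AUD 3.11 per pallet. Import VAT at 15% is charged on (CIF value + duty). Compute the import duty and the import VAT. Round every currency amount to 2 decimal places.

Import duty: AUD 25576.64; import VAT: AUD 56696.88

Import duty = 8224 × 3.11 = 25576.64
VAT base = CIF + duty = 352402.53 + 25576.64 = 377979.17
Import VAT = 377979.17 × 15% = 56696.88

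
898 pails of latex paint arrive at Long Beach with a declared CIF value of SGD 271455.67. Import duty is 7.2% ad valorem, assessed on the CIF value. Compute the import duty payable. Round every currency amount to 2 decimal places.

Import duty = 271455.67 × 7.2% = 19544.81

Import duty: SGD 19544.81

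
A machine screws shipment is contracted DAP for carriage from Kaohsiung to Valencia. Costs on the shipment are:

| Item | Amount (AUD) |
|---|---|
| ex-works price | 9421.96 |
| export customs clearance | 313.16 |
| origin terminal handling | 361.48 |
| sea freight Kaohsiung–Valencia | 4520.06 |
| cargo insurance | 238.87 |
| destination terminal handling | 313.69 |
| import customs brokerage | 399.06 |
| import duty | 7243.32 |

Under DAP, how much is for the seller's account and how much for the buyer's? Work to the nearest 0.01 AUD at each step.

DAP: the seller bears all costs to the named destination except import duty and clearance.
Seller's account: goods 9421.96 + export clearance 313.16 + origin terminal 361.48 + freight 4520.06 + insurance 238.87 + destination terminal 313.69 = 15169.22
Buyer's account: brokerage 399.06 + duty 7243.32 = 7642.38

Seller: AUD 15169.22; buyer: AUD 7642.38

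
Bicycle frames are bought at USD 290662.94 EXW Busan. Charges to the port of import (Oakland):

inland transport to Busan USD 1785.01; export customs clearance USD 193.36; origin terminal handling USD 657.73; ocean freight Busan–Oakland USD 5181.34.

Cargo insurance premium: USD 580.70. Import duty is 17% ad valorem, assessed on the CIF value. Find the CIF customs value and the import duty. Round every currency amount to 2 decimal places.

CIF value: USD 299061.08; import duty: USD 50840.38

CIF = EXW price + pre-shipment costs + freight + insurance
CIF = 290662.94 + 1785.01 + 193.36 + 657.73 + 5181.34 + 580.70 = 299061.08
Import duty = 299061.08 × 17% = 50840.38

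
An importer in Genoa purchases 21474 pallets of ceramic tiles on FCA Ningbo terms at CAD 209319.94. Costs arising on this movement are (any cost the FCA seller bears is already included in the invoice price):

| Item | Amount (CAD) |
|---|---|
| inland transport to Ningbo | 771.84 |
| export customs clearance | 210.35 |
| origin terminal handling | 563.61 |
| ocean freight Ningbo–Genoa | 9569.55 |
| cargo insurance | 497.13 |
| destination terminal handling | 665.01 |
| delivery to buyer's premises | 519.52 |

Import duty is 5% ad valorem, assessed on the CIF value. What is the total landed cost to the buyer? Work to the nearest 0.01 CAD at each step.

FCA: the seller delivers export-cleared goods to the carrier; the buyer bears costs from that point.
Already in the invoice (seller's account under FCA): inland to port, export clearance — exclude.
CIF value = FCA price + origin terminal + freight + insurance = 209319.94 + 563.61 + 9569.55 + 497.13 = 219950.23
Import duty = 219950.23 × 5% = 10997.51
Buyer bears: origin terminal 563.61 + freight 9569.55 + insurance 497.13 + destination terminal 665.01 + delivery 519.52 + duty 10997.51 = 22812.33
Landed cost = invoice 209319.94 + 22812.33 = 232132.27

Total landed cost: CAD 232132.27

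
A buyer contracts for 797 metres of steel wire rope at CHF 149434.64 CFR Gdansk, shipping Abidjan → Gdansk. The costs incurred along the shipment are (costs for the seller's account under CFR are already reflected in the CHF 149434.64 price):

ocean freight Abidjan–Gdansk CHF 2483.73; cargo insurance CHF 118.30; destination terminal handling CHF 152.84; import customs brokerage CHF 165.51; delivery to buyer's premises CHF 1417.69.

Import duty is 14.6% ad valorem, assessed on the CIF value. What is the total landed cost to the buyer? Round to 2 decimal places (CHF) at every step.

CFR: the seller pays costs through ocean freight to the destination port, but not insurance.
Already in the invoice (seller's account under CFR): freight — exclude.
CIF value = CFR price + insurance = 149434.64 + 118.30 = 149552.94
Import duty = 149552.94 × 14.6% = 21834.73
Buyer bears: insurance 118.30 + destination terminal 152.84 + brokerage 165.51 + delivery 1417.69 + duty 21834.73 = 23689.07
Landed cost = invoice 149434.64 + 23689.07 = 173123.71

Total landed cost: CHF 173123.71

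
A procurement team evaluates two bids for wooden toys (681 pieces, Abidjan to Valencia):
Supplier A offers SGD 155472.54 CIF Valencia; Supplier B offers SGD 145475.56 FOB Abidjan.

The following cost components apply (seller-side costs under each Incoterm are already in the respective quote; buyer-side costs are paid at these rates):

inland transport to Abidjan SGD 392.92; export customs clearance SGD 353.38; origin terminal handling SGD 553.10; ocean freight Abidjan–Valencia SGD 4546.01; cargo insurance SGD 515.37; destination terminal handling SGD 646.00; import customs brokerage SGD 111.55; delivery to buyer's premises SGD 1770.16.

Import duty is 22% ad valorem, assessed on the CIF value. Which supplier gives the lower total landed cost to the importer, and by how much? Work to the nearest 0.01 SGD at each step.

Supplier A (CIF):
The CIF price already equals the CIF value: 155472.54
Import duty = 155472.54 × 22% = 34203.96
Buyer bears (A): 646.00 + 111.55 + 1770.16 = 2527.71
Landed cost (A) = invoice 155472.54 + 2527.71 + duty 34203.96 = 192204.21
Supplier B (FOB):
CIF value = FOB price + freight + insurance = 145475.56 + 4546.01 + 515.37 = 150536.94
Import duty = 150536.94 × 22% = 33118.13
Buyer bears (B): 4546.01 + 515.37 + 646.00 + 111.55 + 1770.16 = 7589.09
Landed cost (B) = invoice 145475.56 + 7589.09 + duty 33118.13 = 186182.78
Difference = |192204.21 − 186182.78| = 6021.43

Supplier B is cheaper by SGD 6021.43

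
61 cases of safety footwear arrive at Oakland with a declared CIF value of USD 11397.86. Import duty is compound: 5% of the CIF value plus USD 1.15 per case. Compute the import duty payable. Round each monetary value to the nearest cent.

Ad valorem component: 11397.86 × 5% = 569.89
Specific component: 61 × 1.15 = 70.15
Import duty = 569.89 + 70.15 = 640.04

Import duty: USD 640.04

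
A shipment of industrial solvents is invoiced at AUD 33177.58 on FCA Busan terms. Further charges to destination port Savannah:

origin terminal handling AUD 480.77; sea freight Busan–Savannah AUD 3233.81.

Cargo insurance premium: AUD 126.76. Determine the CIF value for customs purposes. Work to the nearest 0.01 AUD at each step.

CIF = FCA price + pre-shipment costs + freight + insurance
CIF = 33177.58 + 480.77 + 3233.81 + 126.76 = 37018.92

CIF value: AUD 37018.92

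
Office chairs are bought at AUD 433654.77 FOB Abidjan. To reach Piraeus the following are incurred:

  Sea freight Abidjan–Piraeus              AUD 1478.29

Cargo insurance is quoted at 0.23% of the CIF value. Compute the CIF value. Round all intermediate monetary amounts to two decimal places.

CIF value: AUD 436136.17

Let C be the CIF value. C = FOB price + freight + 0.23% × C
C − 0.23% × C = 433654.77 + 1478.29
0.9977 × C = 435133.06
C = 435133.06 / 0.9977 = 436136.17
Insurance premium = 0.23% × 436136.17 = 1003.11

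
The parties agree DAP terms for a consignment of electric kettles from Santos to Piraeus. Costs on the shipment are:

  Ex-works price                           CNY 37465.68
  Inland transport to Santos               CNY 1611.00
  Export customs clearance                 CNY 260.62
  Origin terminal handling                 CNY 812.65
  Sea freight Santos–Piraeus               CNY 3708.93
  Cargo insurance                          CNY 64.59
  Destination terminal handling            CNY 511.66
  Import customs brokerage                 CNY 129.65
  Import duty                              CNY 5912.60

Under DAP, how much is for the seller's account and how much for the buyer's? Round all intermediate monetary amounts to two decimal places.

DAP: the seller bears all costs to the named destination except import duty and clearance.
Seller's account: goods 37465.68 + inland to port 1611.00 + export clearance 260.62 + origin terminal 812.65 + freight 3708.93 + insurance 64.59 + destination terminal 511.66 = 44435.13
Buyer's account: brokerage 129.65 + duty 5912.60 = 6042.25

Seller: CNY 44435.13; buyer: CNY 6042.25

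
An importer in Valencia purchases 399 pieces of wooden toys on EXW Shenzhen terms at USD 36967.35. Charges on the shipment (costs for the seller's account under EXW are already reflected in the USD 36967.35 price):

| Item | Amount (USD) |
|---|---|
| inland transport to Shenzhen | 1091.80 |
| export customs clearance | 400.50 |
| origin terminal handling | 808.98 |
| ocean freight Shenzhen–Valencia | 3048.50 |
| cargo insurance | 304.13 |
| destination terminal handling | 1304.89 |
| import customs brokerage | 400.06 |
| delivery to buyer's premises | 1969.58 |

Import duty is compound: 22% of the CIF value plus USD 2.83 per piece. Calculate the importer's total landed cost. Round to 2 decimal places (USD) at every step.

Total landed cost: USD 56801.64

EXW: the seller makes goods available at their premises; the buyer bears all onward costs.
CIF value = EXW price + inland to port + export clearance + origin terminal + freight + insurance = 36967.35 + 1091.80 + 400.50 + 808.98 + 3048.50 + 304.13 = 42621.26
Ad valorem component: 42621.26 × 22% = 9376.68
Specific component: 399 × 2.83 = 1129.17
Import duty = 9376.68 + 1129.17 = 10505.85
Buyer bears: inland to port 1091.80 + export clearance 400.50 + origin terminal 808.98 + freight 3048.50 + insurance 304.13 + destination terminal 1304.89 + brokerage 400.06 + delivery 1969.58 + duty 10505.85 = 19834.29
Landed cost = invoice 36967.35 + 19834.29 = 56801.64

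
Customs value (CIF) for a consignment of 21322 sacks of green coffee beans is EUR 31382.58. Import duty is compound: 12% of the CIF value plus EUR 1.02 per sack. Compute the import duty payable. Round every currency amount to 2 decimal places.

Ad valorem component: 31382.58 × 12% = 3765.91
Specific component: 21322 × 1.02 = 21748.44
Import duty = 3765.91 + 21748.44 = 25514.35

Import duty: EUR 25514.35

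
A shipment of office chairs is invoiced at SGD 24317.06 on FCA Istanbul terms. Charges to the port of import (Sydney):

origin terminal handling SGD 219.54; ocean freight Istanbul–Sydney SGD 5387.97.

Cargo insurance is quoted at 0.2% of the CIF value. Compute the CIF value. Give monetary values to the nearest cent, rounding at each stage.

Let C be the CIF value. C = FCA price + pre-shipment costs + freight + 0.2% × C
C − 0.2% × C = 24317.06 + 219.54 + 5387.97
0.998 × C = 29924.57
C = 29924.57 / 0.998 = 29984.54
Insurance premium = 0.2% × 29984.54 = 59.97

CIF value: SGD 29984.54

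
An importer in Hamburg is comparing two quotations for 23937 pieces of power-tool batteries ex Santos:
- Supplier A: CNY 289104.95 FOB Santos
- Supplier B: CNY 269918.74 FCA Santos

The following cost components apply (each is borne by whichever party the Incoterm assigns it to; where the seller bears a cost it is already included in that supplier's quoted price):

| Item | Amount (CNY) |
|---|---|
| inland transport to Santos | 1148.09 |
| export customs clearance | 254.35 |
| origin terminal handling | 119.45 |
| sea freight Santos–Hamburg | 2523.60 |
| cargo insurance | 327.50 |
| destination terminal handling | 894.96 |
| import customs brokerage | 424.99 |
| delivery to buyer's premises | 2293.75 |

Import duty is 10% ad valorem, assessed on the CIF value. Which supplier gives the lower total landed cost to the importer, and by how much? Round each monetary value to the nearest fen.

Supplier A (FOB):
CIF value = FOB price + freight + insurance = 289104.95 + 2523.60 + 327.50 = 291956.05
Import duty = 291956.05 × 10% = 29195.61
Buyer bears (A): 2523.60 + 327.50 + 894.96 + 424.99 + 2293.75 = 6464.80
Landed cost (A) = invoice 289104.95 + 6464.80 + duty 29195.61 = 324765.36
Supplier B (FCA):
CIF value = FCA price + origin terminal + freight + insurance = 269918.74 + 119.45 + 2523.60 + 327.50 = 272889.29
Import duty = 272889.29 × 10% = 27288.93
Buyer bears (B): 119.45 + 2523.60 + 327.50 + 894.96 + 424.99 + 2293.75 = 6584.25
Landed cost (B) = invoice 269918.74 + 6584.25 + duty 27288.93 = 303791.92
Difference = |324765.36 − 303791.92| = 20973.44

Supplier B is cheaper by CNY 20973.44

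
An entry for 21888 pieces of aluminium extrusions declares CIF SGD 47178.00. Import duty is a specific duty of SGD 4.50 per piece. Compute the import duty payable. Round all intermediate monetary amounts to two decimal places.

Import duty: SGD 98496.00

Import duty = 21888 × 4.50 = 98496.00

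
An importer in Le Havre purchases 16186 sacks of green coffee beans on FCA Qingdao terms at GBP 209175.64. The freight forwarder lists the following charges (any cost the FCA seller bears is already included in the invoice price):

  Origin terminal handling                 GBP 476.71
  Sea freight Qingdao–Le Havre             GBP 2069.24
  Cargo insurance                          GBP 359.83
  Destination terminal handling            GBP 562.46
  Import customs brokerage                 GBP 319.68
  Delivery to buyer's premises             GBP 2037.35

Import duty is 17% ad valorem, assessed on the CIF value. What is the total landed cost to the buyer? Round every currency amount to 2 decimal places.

FCA: the seller delivers export-cleared goods to the carrier; the buyer bears costs from that point.
CIF value = FCA price + origin terminal + freight + insurance = 209175.64 + 476.71 + 2069.24 + 359.83 = 212081.42
Import duty = 212081.42 × 17% = 36053.84
Buyer bears: origin terminal 476.71 + freight 2069.24 + insurance 359.83 + destination terminal 562.46 + brokerage 319.68 + delivery 2037.35 + duty 36053.84 = 41879.11
Landed cost = invoice 209175.64 + 41879.11 = 251054.75

Total landed cost: GBP 251054.75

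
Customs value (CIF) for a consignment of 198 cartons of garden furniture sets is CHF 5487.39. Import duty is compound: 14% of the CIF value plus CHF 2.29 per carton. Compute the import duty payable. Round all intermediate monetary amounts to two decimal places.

Ad valorem component: 5487.39 × 14% = 768.23
Specific component: 198 × 2.29 = 453.42
Import duty = 768.23 + 453.42 = 1221.65

Import duty: CHF 1221.65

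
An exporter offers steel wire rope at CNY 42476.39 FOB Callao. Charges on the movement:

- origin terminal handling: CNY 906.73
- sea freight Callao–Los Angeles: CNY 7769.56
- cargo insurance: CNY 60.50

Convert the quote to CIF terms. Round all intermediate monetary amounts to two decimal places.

Not relevant to the conversion: origin terminal — on the seller under both FOB and CIF; already in the FOB price and stays in the CIF price.
From FOB to CIF, the seller additionally bears: freight, insurance.
CIF price = 42476.39 + 7769.56 + 60.50 = 50306.45

CIF price: CNY 50306.45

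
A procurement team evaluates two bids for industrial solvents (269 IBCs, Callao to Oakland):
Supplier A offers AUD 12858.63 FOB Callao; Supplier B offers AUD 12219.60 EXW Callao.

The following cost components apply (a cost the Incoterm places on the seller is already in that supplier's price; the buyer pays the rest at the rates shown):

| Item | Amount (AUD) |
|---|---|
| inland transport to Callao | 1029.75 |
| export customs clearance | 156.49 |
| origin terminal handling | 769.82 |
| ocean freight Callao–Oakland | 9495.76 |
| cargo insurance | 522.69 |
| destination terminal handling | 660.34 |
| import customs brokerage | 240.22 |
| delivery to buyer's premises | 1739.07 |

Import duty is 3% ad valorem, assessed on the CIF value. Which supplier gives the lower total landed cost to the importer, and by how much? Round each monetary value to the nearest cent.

Supplier A (FOB):
CIF value = FOB price + freight + insurance = 12858.63 + 9495.76 + 522.69 = 22877.08
Import duty = 22877.08 × 3% = 686.31
Buyer bears (A): 9495.76 + 522.69 + 660.34 + 240.22 + 1739.07 = 12658.08
Landed cost (A) = invoice 12858.63 + 12658.08 + duty 686.31 = 26203.02
Supplier B (EXW):
CIF value = EXW price + inland to port + export clearance + origin terminal + freight + insurance = 12219.60 + 1029.75 + 156.49 + 769.82 + 9495.76 + 522.69 = 24194.11
Import duty = 24194.11 × 3% = 725.82
Buyer bears (B): 1029.75 + 156.49 + 769.82 + 9495.76 + 522.69 + 660.34 + 240.22 + 1739.07 = 14614.14
Landed cost (B) = invoice 12219.60 + 14614.14 + duty 725.82 = 27559.56
Difference = |26203.02 − 27559.56| = 1356.54

Supplier A is cheaper by AUD 1356.54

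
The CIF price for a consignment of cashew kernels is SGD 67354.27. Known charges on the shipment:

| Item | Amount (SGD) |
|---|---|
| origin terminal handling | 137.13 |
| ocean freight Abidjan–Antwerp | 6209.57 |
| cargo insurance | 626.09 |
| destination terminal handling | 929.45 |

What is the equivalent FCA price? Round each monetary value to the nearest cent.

Not relevant to the conversion: destination terminal — on the buyer under both terms; not part of either seller's price.
From CIF to FCA, the seller no longer bears: origin terminal, freight, insurance.
FCA price = 67354.27 − 137.13 − 6209.57 − 626.09 = 60381.48

FCA price: SGD 60381.48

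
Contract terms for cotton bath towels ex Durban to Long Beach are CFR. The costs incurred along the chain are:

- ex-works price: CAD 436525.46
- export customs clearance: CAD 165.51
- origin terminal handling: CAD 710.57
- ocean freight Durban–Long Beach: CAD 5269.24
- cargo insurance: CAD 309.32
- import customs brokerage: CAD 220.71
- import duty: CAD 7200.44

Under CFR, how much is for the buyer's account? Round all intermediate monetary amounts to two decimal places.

CFR: the seller pays costs through ocean freight to the destination port, but not insurance.
Seller's account: goods 436525.46 + export clearance 165.51 + origin terminal 710.57 + freight 5269.24 = 442670.78
Buyer's account: insurance 309.32 + brokerage 220.71 + duty 7200.44 = 7730.47

Buyer's account: CAD 7730.47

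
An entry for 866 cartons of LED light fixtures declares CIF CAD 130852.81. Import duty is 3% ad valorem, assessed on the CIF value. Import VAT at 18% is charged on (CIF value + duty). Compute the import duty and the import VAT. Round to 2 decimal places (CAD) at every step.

Import duty: CAD 3925.58; import VAT: CAD 24260.11

Import duty = 130852.81 × 3% = 3925.58
VAT base = CIF + duty = 130852.81 + 3925.58 = 134778.39
Import VAT = 134778.39 × 18% = 24260.11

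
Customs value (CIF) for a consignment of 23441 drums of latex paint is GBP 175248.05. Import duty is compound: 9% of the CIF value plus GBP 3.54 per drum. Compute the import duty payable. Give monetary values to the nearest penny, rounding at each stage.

Import duty: GBP 98753.46

Ad valorem component: 175248.05 × 9% = 15772.32
Specific component: 23441 × 3.54 = 82981.14
Import duty = 15772.32 + 82981.14 = 98753.46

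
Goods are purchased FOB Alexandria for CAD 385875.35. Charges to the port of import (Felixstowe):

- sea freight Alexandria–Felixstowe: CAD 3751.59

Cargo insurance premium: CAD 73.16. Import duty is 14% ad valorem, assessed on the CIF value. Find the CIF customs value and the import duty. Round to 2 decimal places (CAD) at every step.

CIF = FOB price + freight + insurance
CIF = 385875.35 + 3751.59 + 73.16 = 389700.10
Import duty = 389700.10 × 14% = 54558.01

CIF value: CAD 389700.10; import duty: CAD 54558.01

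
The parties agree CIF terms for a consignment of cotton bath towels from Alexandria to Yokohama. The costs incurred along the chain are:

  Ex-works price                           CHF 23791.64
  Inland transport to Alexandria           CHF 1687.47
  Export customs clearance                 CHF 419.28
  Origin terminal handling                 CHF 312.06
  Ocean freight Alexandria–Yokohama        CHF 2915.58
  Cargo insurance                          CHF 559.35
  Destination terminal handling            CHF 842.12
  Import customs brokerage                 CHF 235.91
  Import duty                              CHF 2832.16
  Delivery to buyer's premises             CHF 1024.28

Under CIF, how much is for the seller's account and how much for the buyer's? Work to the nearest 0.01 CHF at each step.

Seller: CHF 29685.38; buyer: CHF 4934.47

CIF: the seller pays costs through ocean freight and marine insurance to the destination port.
Seller's account: goods 23791.64 + inland to port 1687.47 + export clearance 419.28 + origin terminal 312.06 + freight 2915.58 + insurance 559.35 = 29685.38
Buyer's account: destination terminal 842.12 + brokerage 235.91 + duty 2832.16 + delivery 1024.28 = 4934.47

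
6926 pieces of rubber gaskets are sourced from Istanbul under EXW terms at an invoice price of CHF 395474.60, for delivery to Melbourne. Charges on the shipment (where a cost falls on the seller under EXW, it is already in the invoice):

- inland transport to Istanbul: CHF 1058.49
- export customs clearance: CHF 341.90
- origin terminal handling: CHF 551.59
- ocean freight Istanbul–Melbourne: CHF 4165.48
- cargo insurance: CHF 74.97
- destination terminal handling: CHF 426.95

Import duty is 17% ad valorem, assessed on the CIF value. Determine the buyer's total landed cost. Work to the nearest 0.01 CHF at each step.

Total landed cost: CHF 470377.38

EXW: the seller makes goods available at their premises; the buyer bears all onward costs.
CIF value = EXW price + inland to port + export clearance + origin terminal + freight + insurance = 395474.60 + 1058.49 + 341.90 + 551.59 + 4165.48 + 74.97 = 401667.03
Import duty = 401667.03 × 17% = 68283.40
Buyer bears: inland to port 1058.49 + export clearance 341.90 + origin terminal 551.59 + freight 4165.48 + insurance 74.97 + destination terminal 426.95 + duty 68283.40 = 74902.78
Landed cost = invoice 395474.60 + 74902.78 = 470377.38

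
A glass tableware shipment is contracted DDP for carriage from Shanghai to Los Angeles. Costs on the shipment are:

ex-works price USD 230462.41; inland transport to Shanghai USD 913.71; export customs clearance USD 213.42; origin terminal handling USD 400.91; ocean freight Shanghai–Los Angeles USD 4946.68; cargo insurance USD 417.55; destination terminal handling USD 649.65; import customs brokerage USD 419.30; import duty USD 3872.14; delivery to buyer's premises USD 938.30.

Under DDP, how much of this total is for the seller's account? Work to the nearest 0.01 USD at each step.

Seller's account: USD 243234.07

DDP: the seller bears all costs including import duty.
Seller's account: goods 230462.41 + inland to port 913.71 + export clearance 213.42 + origin terminal 400.91 + freight 4946.68 + insurance 417.55 + destination terminal 649.65 + brokerage 419.30 + duty 3872.14 + delivery 938.30 = 243234.07
Buyer's account: 0.00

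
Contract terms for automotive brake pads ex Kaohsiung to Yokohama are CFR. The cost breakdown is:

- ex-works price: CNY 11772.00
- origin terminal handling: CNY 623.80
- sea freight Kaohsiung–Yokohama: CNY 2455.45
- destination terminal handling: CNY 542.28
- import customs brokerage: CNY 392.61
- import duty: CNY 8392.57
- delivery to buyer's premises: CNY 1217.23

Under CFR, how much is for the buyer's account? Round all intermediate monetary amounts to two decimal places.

CFR: the seller pays costs through ocean freight to the destination port, but not insurance.
Seller's account: goods 11772.00 + origin terminal 623.80 + freight 2455.45 = 14851.25
Buyer's account: destination terminal 542.28 + brokerage 392.61 + duty 8392.57 + delivery 1217.23 = 10544.69

Buyer's account: CNY 10544.69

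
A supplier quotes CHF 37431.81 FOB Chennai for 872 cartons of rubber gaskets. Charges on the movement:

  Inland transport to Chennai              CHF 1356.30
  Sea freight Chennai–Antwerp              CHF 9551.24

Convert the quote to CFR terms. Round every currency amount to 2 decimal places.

Not relevant to the conversion: inland to port — on the seller under both FOB and CFR; already in the FOB price and stays in the CFR price.
From FOB to CFR, the seller additionally bears: freight.
CFR price = 37431.81 + 9551.24 = 46983.05

CFR price: CHF 46983.05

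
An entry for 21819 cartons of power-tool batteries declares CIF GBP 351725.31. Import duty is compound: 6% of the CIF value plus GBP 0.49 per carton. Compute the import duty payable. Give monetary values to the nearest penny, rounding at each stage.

Ad valorem component: 351725.31 × 6% = 21103.52
Specific component: 21819 × 0.49 = 10691.31
Import duty = 21103.52 + 10691.31 = 31794.83

Import duty: GBP 31794.83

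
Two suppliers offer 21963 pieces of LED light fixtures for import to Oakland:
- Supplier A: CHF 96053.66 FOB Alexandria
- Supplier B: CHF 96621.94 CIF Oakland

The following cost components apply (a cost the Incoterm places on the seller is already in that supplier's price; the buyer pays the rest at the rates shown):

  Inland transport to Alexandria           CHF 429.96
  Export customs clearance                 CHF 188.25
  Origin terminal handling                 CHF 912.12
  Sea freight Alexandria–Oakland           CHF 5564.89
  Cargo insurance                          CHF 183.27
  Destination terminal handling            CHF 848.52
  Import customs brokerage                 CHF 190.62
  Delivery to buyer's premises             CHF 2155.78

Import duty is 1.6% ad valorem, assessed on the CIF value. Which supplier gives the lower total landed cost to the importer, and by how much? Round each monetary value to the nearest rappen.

Supplier B is cheaper by CHF 5262.76

Supplier A (FOB):
CIF value = FOB price + freight + insurance = 96053.66 + 5564.89 + 183.27 = 101801.82
Import duty = 101801.82 × 1.6% = 1628.83
Buyer bears (A): 5564.89 + 183.27 + 848.52 + 190.62 + 2155.78 = 8943.08
Landed cost (A) = invoice 96053.66 + 8943.08 + duty 1628.83 = 106625.57
Supplier B (CIF):
The CIF price already equals the CIF value: 96621.94
Import duty = 96621.94 × 1.6% = 1545.95
Buyer bears (B): 848.52 + 190.62 + 2155.78 = 3194.92
Landed cost (B) = invoice 96621.94 + 3194.92 + duty 1545.95 = 101362.81
Difference = |106625.57 − 101362.81| = 5262.76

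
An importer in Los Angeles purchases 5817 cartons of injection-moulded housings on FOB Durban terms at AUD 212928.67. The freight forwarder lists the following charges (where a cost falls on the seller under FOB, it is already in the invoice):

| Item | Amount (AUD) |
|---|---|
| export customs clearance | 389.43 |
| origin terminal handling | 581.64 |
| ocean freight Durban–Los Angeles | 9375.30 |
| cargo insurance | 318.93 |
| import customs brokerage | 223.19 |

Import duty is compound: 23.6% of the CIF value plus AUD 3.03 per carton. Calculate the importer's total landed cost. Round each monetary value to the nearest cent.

Total landed cost: AUD 293010.60

FOB: the seller bears costs until goods are on board at the origin port; the buyer bears freight, insurance and all costs thereafter.
Already in the invoice (seller's account under FOB): export clearance, origin terminal — exclude.
CIF value = FOB price + freight + insurance = 212928.67 + 9375.30 + 318.93 = 222622.90
Ad valorem component: 222622.90 × 23.6% = 52539.00
Specific component: 5817 × 3.03 = 17625.51
Import duty = 52539.00 + 17625.51 = 70164.51
Buyer bears: freight 9375.30 + insurance 318.93 + brokerage 223.19 + duty 70164.51 = 80081.93
Landed cost = invoice 212928.67 + 80081.93 = 293010.60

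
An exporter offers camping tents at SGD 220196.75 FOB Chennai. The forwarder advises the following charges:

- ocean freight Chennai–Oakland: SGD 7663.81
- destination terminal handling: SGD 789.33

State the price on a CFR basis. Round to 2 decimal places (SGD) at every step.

CFR price: SGD 227860.56

Not relevant to the conversion: destination terminal — on the buyer under both terms; not part of either seller's price.
From FOB to CFR, the seller additionally bears: freight.
CFR price = 220196.75 + 7663.81 = 227860.56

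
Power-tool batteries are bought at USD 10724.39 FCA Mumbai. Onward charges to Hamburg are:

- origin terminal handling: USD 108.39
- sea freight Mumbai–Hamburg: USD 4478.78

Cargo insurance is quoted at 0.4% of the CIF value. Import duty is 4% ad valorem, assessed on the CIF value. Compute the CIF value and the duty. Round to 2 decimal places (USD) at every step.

CIF value: USD 15373.05; import duty: USD 614.92

Let C be the CIF value. C = FCA price + pre-shipment costs + freight + 0.4% × C
C − 0.4% × C = 10724.39 + 108.39 + 4478.78
0.996 × C = 15311.56
C = 15311.56 / 0.996 = 15373.05
Insurance premium = 0.4% × 15373.05 = 61.49
Import duty = 15373.05 × 4% = 614.92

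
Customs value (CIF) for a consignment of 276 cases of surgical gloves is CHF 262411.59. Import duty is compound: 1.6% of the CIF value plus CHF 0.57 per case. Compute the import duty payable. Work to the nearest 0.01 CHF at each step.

Ad valorem component: 262411.59 × 1.6% = 4198.59
Specific component: 276 × 0.57 = 157.32
Import duty = 4198.59 + 157.32 = 4355.91

Import duty: CHF 4355.91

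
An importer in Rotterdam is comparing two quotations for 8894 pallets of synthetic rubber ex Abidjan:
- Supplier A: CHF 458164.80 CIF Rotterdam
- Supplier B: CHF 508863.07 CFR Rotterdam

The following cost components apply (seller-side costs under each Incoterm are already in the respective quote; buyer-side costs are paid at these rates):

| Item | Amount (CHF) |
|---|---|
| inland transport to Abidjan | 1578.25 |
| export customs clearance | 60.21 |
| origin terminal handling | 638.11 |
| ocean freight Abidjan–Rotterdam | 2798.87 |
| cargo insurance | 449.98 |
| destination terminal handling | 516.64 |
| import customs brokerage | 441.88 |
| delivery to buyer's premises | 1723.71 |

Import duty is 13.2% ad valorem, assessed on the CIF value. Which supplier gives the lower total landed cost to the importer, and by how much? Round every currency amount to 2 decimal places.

Supplier A is cheaper by CHF 57899.82

Supplier A (CIF):
The CIF price already equals the CIF value: 458164.80
Import duty = 458164.80 × 13.2% = 60477.75
Buyer bears (A): 516.64 + 441.88 + 1723.71 = 2682.23
Landed cost (A) = invoice 458164.80 + 2682.23 + duty 60477.75 = 521324.78
Supplier B (CFR):
CIF value = CFR price + insurance = 508863.07 + 449.98 = 509313.05
Import duty = 509313.05 × 13.2% = 67229.32
Buyer bears (B): 449.98 + 516.64 + 441.88 + 1723.71 = 3132.21
Landed cost (B) = invoice 508863.07 + 3132.21 + duty 67229.32 = 579224.60
Difference = |521324.78 − 579224.60| = 57899.82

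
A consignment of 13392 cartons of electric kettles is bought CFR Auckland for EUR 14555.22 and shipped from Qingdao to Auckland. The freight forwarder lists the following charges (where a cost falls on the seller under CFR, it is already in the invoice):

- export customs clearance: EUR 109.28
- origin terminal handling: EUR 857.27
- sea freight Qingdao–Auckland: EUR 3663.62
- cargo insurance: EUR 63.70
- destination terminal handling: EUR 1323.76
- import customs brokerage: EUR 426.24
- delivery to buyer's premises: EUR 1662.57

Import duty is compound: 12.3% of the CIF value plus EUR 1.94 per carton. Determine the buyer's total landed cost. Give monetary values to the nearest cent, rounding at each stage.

Total landed cost: EUR 45810.10

CFR: the seller pays costs through ocean freight to the destination port, but not insurance.
Already in the invoice (seller's account under CFR): export clearance, origin terminal, freight — exclude.
CIF value = CFR price + insurance = 14555.22 + 63.70 = 14618.92
Ad valorem component: 14618.92 × 12.3% = 1798.13
Specific component: 13392 × 1.94 = 25980.48
Import duty = 1798.13 + 25980.48 = 27778.61
Buyer bears: insurance 63.70 + destination terminal 1323.76 + brokerage 426.24 + delivery 1662.57 + duty 27778.61 = 31254.88
Landed cost = invoice 14555.22 + 31254.88 = 45810.10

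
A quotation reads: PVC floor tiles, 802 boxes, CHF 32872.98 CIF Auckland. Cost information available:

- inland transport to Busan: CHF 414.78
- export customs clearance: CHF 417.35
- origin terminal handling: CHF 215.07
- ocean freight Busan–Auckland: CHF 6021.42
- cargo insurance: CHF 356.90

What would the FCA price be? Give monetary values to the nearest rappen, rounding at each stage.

FCA price: CHF 26279.59

Not relevant to the conversion: export clearance, inland to port — on the seller under both CIF and FCA; already in the CIF price and stays in the FCA price.
From CIF to FCA, the seller no longer bears: origin terminal, freight, insurance.
FCA price = 32872.98 − 215.07 − 6021.42 − 356.90 = 26279.59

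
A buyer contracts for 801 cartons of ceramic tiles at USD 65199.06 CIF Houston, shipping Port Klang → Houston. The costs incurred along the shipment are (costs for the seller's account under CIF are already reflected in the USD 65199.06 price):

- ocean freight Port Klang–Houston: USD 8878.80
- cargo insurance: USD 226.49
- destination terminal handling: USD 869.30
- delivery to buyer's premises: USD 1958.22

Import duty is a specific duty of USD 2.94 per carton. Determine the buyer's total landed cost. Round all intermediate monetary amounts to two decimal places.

Total landed cost: USD 70381.52

CIF: the seller pays costs through ocean freight and marine insurance to the destination port.
Already in the invoice (seller's account under CIF): freight, insurance — exclude.
The CIF price already equals the CIF value: 65199.06
Import duty = 801 × 2.94 = 2354.94
Buyer bears: destination terminal 869.30 + delivery 1958.22 + duty 2354.94 = 5182.46
Landed cost = invoice 65199.06 + 5182.46 = 70381.52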